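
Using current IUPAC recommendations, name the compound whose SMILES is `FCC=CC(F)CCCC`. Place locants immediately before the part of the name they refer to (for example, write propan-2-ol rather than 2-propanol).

The longest carbon chain that includes the multiple bond has 8 carbons, so the parent hydride is octane.
There is one C=C double bond, indicated by the ending -ene.
The numbering direction is chosen so that numbering from this end puts the double bond at C-2 rather than C-6.
That gives the double bond between C-2 and C-3; fluoro groups at C-1 and C-4.
The name is 1,4-difluorooct-2-ene.

1,4-difluorooct-2-ene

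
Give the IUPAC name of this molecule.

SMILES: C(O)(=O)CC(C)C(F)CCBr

The longest carbon chain that includes the –COOH group has 6 carbons, so the parent hydride is hexane.
The principal characteristic group is a carboxylic acid (terminal –COOH), named with the suffix -oic acid.
The numbering direction is chosen so that the carboxylic acid carbon is C-1 by definition.
With this numbering: a bromo group at C-6; a fluoro group at C-4; a methyl group at C-3.
Prefixes are listed alphabetically: bromo, fluoro, methyl.
Assembling the pieces gives 6-bromo-4-fluoro-3-methylhexanoic acid.

6-bromo-4-fluoro-3-methylhexanoic acid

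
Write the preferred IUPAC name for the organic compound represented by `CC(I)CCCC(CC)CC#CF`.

4-ethyl-1-fluoro-8-iodonon-1-yne

The longest carbon chain that includes the multiple bond has 9 carbons, so the parent hydride is nonane.
There is one C≡C triple bond, indicated by the ending -yne.
Choose the numbering such that numbering from this end puts the triple bond at C-1 rather than C-8.
That gives the triple bond between C-1 and C-2; an ethyl group at C-4; a fluoro group at C-1; an iodo group at C-8.
The substituents are ordered alphabetically, ignoring any di-/tri- multipliers.
Assembling the pieces gives 4-ethyl-1-fluoro-8-iodonon-1-yne.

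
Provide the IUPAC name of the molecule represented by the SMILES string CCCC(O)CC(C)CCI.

8-iodo-6-methyloctan-4-ol

The longest chain bearing the –OH group is 8 carbons long (octane).
An alcohol (–OH) is the principal characteristic group, giving the suffix -ol.
Number the chain so that numbering from this end puts the hydroxyl group at C-4 rather than C-5.
That gives the hydroxyl at C-4; an iodo group at C-8; a methyl group at C-6.
The substituents are ordered alphabetically, ignoring any di-/tri- multipliers.
Putting it together: 8-iodo-6-methyloctan-4-ol.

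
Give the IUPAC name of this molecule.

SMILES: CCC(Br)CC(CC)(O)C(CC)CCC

The longest carbon chain that includes the –OH group has 9 carbons, so the parent hydride is nonane.
The principal characteristic group is an alcohol (–OH), named with the suffix -ol.
Choose the numbering such that the substituent locant set {3,5,6} is lower than {4,5,7} at the first point of difference.
That gives the hydroxyl at C-5; a bromo group at C-3; ethyl groups at C-5 and C-6.
Substituent prefixes are cited in alphabetical order (multiplying prefixes like di-/tri- are ignored for ordering).
Putting it together: 3-bromo-5,6-diethylnonan-5-ol.

3-bromo-5,6-diethylnonan-5-ol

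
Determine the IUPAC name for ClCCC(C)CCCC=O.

Counting along the main chain through the –CHO group gives 7 carbons: the parent is heptane.
The highest-priority functional group is an aldehyde (terminal –CHO), so the name ends in -al.
Choose the numbering such that the aldehyde carbon is C-1 by definition.
This places a chloro group at C-7; a methyl group at C-5.
The substituents are ordered alphabetically, ignoring any di-/tri- multipliers.
Assembling the pieces gives 7-chloro-5-methylheptanal.

7-chloro-5-methylheptanal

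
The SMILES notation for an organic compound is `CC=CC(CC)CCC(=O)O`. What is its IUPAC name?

Counting along the main chain through the –COOH group and the multiple bond gives 7 carbons: the parent is heptane.
A carboxylic acid (terminal –COOH) is the principal characteristic group, giving the suffix -oic acid.
A C=C double bond in the chain gives the infix -ene-.
The numbering direction is chosen so that the carboxylic acid carbon is C-1 by definition.
This places the double bond between C-5 and C-6; an ethyl group at C-4.
Assembling the pieces gives 4-ethylhept-5-enoic acid.

4-ethylhept-5-enoic acid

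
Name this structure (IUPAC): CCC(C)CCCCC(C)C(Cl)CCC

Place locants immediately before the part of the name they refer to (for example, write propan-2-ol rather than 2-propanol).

The parent chain contains 12 carbons (dodecane).
Choose the numbering such that the substituent locant set {3,8,9} is lower than {4,5,10} at the first point of difference.
That gives a chloro group at C-9; methyl groups at C-3 and C-8.
The substituents are ordered alphabetically, ignoring any di-/tri- multipliers.
Putting it together: 9-chloro-3,8-dimethyldodecane.

9-chloro-3,8-dimethyldodecane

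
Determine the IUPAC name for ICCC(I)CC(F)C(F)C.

5,6-difluoro-1,3-diiodoheptane

The longest carbon chain is 7 atoms: the parent is heptane.
Choose the numbering such that the substituent locant set {1,3,5,6} is lower than {2,3,5,7} at the first point of difference.
With this numbering: fluoro groups at C-5 and C-6; iodo groups at C-1 and C-3.
The substituents are ordered alphabetically, ignoring any di-/tri- multipliers.
The name is 5,6-difluoro-1,3-diiodoheptane.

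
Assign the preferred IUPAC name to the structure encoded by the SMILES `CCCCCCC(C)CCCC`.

The parent chain contains 11 carbons (undecane).
Number the chain so that the substituent locant set {5} is lower than {7} at the first point of difference.
This places a methyl group at C-5.
Putting it together: 5-methylundecane.

5-methylundecane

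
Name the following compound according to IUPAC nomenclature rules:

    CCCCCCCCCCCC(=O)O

The longest carbon chain that includes the –COOH group has 12 carbons, so the parent hydride is dodecane.
The highest-priority functional group is a carboxylic acid (terminal –COOH), so the name ends in -oic acid.
The numbering direction is chosen so that the carboxylic acid carbon is C-1 by definition.
Assembling the pieces gives dodecanoic acid.

dodecanoic acid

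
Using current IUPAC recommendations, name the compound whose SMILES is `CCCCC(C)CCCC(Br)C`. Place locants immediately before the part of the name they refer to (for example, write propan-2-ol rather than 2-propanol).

2-bromo-6-methyldecane

The longest carbon chain is 10 atoms: the parent is decane.
The numbering direction is chosen so that the substituent locant set {2,6} is lower than {5,9} at the first point of difference.
This places a bromo group at C-2; a methyl group at C-6.
Substituent prefixes are cited in alphabetical order (multiplying prefixes like di-/tri- are ignored for ordering).
Assembling the pieces gives 2-bromo-6-methyldecane.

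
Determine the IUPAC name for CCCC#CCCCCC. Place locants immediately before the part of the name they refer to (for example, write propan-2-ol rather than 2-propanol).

The longest chain bearing the multiple bond is 10 carbons long (decane).
The chain contains a C≡C triple bond, so the unsaturation ending is -yne.
Number the chain so that numbering from this end puts the triple bond at C-4 rather than C-6.
This places the triple bond between C-4 and C-5.
The name is dec-4-yne.

dec-4-yne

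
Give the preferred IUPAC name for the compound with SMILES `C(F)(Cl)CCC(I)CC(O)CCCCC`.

The longest carbon chain that includes the –OH group has 11 carbons, so the parent hydride is undecane.
The principal characteristic group is an alcohol (–OH), named with the suffix -ol.
Number the chain so that the substituent locant set {1,1,4} is lower than {8,11,11} at the first point of difference.
With this numbering: the hydroxyl at C-6; a chloro group at C-1; a fluoro group at C-1; an iodo group at C-4.
Substituent prefixes are cited in alphabetical order (multiplying prefixes like di-/tri- are ignored for ordering).
Putting it together: 1-chloro-1-fluoro-4-iodoundecan-6-ol.

1-chloro-1-fluoro-4-iodoundecan-6-ol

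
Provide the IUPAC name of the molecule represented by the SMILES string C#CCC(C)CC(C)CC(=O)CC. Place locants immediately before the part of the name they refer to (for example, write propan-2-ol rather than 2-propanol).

5,7-dimethyldec-9-yn-3-one

The longest chain bearing the carbonyl and the multiple bond is 10 carbons long (decane).
The highest-priority functional group is a ketone (C=O on an internal carbon), so the name ends in -one.
The chain contains a C≡C triple bond, so the unsaturation ending is -yne.
Choose the numbering such that numbering from this end puts the carbonyl group at C-3 rather than C-8.
This places the carbonyl at C-3; the triple bond between C-9 and C-10; methyl groups at C-5 and C-7.
The name is 5,7-dimethyldec-9-yn-3-one.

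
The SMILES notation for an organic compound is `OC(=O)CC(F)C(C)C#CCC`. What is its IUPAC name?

3-fluoro-4-methyloct-5-ynoic acid

The longest carbon chain that includes the –COOH group and the multiple bond has 8 carbons, so the parent hydride is octane.
The highest-priority functional group is a carboxylic acid (terminal –COOH), so the name ends in -oic acid.
There is one C≡C triple bond, indicated by the ending -yne.
The numbering direction is chosen so that the carboxylic acid carbon is C-1 by definition.
This places the triple bond between C-5 and C-6; a fluoro group at C-3; a methyl group at C-4.
Prefixes are listed alphabetically: fluoro, methyl.
Putting it together: 3-fluoro-4-methyloct-5-ynoic acid.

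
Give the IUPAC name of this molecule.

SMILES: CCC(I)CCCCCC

The longest continuous carbon chain has 9 atoms, so the parent hydride is nonane.
Choose the numbering such that the substituent locant set {3} is lower than {7} at the first point of difference.
This places an iodo group at C-3.
The name is 3-iodononane.

3-iodononane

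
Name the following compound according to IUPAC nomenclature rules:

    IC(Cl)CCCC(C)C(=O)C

The longest chain bearing the carbonyl is 7 carbons long (heptane).
The principal characteristic group is a ketone (C=O on an internal carbon), named with the suffix -one.
Number the chain so that numbering from this end puts the carbonyl group at C-2 rather than C-6.
With this numbering: the carbonyl at C-2; a chloro group at C-7; an iodo group at C-7; a methyl group at C-3.
The substituents are ordered alphabetically, ignoring any di-/tri- multipliers.
Assembling the pieces gives 7-chloro-7-iodo-3-methylheptan-2-one.

7-chloro-7-iodo-3-methylheptan-2-one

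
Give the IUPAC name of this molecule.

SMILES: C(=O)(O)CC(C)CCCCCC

The longest chain bearing the –COOH group is 9 carbons long (nonane).
The highest-priority functional group is a carboxylic acid (terminal –COOH), so the name ends in -oic acid.
The numbering direction is chosen so that the carboxylic acid carbon is C-1 by definition.
This places a methyl group at C-3.
The name is 3-methylnonanoic acid.

3-methylnonanoic acid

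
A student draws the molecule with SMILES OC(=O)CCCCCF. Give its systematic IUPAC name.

The longest carbon chain that includes the –COOH group has 6 carbons, so the parent hydride is hexane.
The principal characteristic group is a carboxylic acid (terminal –COOH), named with the suffix -oic acid.
Number the chain so that the carboxylic acid carbon is C-1 by definition.
This places a fluoro group at C-6.
The name is 6-fluorohexanoic acid.

6-fluorohexanoic acid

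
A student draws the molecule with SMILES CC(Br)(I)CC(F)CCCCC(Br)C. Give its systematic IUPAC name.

2,9-dibromo-4-fluoro-2-iododecane

The longest carbon chain is 10 atoms: the parent is decane.
The numbering direction is chosen so that the substituent locant set {2,2,4,9} is lower than {2,7,9,9} at the first point of difference.
With this numbering: bromo groups at C-2 and C-9; a fluoro group at C-4; an iodo group at C-2.
Prefixes are listed alphabetically: bromo, fluoro, iodo.
The name is 2,9-dibromo-4-fluoro-2-iododecane.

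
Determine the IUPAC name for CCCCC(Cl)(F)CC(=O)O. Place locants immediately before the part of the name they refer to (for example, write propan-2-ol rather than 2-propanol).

3-chloro-3-fluoroheptanoic acid

The longest carbon chain that includes the –COOH group has 7 carbons, so the parent hydride is heptane.
The principal characteristic group is a carboxylic acid (terminal –COOH), named with the suffix -oic acid.
Number the chain so that the carboxylic acid carbon is C-1 by definition.
With this numbering: a chloro group at C-3; a fluoro group at C-3.
The substituents are ordered alphabetically, ignoring any di-/tri- multipliers.
Assembling the pieces gives 3-chloro-3-fluoroheptanoic acid.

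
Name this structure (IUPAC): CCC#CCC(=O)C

Counting along the main chain through the carbonyl and the multiple bond gives 7 carbons: the parent is heptane.
A ketone (C=O on an internal carbon) is the principal characteristic group, giving the suffix -one.
A C≡C triple bond in the chain gives the infix -yne-.
The numbering direction is chosen so that numbering from this end puts the carbonyl group at C-2 rather than C-6.
This places the carbonyl at C-2; the triple bond between C-4 and C-5.
Assembling the pieces gives hept-4-yn-2-one.

hept-4-yn-2-one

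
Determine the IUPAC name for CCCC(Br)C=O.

Counting along the main chain through the –CHO group gives 5 carbons: the parent is pentane.
The principal characteristic group is an aldehyde (terminal –CHO), named with the suffix -al.
The numbering direction is chosen so that the aldehyde carbon is C-1 by definition.
With this numbering: a bromo group at C-2.
Putting it together: 2-bromopentanal.

2-bromopentanal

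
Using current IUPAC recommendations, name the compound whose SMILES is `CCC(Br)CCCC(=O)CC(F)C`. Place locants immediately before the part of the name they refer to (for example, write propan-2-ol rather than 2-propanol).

8-bromo-2-fluorodecan-4-one

The longest chain bearing the carbonyl is 10 carbons long (decane).
A ketone (C=O on an internal carbon) is the principal characteristic group, giving the suffix -one.
Number the chain so that numbering from this end puts the carbonyl group at C-4 rather than C-7.
With this numbering: the carbonyl at C-4; a bromo group at C-8; a fluoro group at C-2.
Substituent prefixes are cited in alphabetical order (multiplying prefixes like di-/tri- are ignored for ordering).
The name is 8-bromo-2-fluorodecan-4-one.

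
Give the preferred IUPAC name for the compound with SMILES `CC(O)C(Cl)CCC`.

Counting along the main chain through the –OH group gives 6 carbons: the parent is hexane.
An alcohol (–OH) is the principal characteristic group, giving the suffix -ol.
Number the chain so that numbering from this end puts the hydroxyl group at C-2 rather than C-5.
With this numbering: the hydroxyl at C-2; a chloro group at C-3.
Assembling the pieces gives 3-chlorohexan-2-ol.

3-chlorohexan-2-ol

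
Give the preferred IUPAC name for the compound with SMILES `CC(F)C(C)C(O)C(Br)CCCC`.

Counting along the main chain through the –OH group gives 9 carbons: the parent is nonane.
An alcohol (–OH) is the principal characteristic group, giving the suffix -ol.
Number the chain so that numbering from this end puts the hydroxyl group at C-4 rather than C-6.
With this numbering: the hydroxyl at C-4; a bromo group at C-5; a fluoro group at C-2; a methyl group at C-3.
The substituents are ordered alphabetically, ignoring any di-/tri- multipliers.
Putting it together: 5-bromo-2-fluoro-3-methylnonan-4-ol.

5-bromo-2-fluoro-3-methylnonan-4-ol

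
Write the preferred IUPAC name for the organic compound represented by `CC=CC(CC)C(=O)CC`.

Counting along the main chain through the carbonyl and the multiple bond gives 7 carbons: the parent is heptane.
A ketone (C=O on an internal carbon) is the principal characteristic group, giving the suffix -one.
There is one C=C double bond, indicated by the ending -ene.
Choose the numbering such that numbering from this end puts the carbonyl group at C-3 rather than C-5.
With this numbering: the carbonyl at C-3; the double bond between C-5 and C-6; an ethyl group at C-4.
The name is 4-ethylhept-5-en-3-one.

4-ethylhept-5-en-3-one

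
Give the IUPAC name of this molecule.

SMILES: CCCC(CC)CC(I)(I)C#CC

Counting along the main chain through the multiple bond gives 9 carbons: the parent is nonane.
A C≡C triple bond in the chain gives the infix -yne-.
The numbering direction is chosen so that numbering from this end puts the triple bond at C-2 rather than C-7.
This places the triple bond between C-2 and C-3; an ethyl group at C-6; two iodo groups at C-4.
The substituents are ordered alphabetically, ignoring any di-/tri- multipliers.
Putting it together: 6-ethyl-4,4-diiodonon-2-yne.

6-ethyl-4,4-diiodonon-2-yne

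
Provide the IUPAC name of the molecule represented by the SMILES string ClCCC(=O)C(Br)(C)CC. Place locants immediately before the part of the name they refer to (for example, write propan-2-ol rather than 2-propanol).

The longest chain bearing the carbonyl is 6 carbons long (hexane).
The highest-priority functional group is a ketone (C=O on an internal carbon), so the name ends in -one.
Choose the numbering such that numbering from this end puts the carbonyl group at C-3 rather than C-4.
That gives the carbonyl at C-3; a bromo group at C-4; a chloro group at C-1; a methyl group at C-4.
The substituents are ordered alphabetically, ignoring any di-/tri- multipliers.
The name is 4-bromo-1-chloro-4-methylhexan-3-one.

4-bromo-1-chloro-4-methylhexan-3-one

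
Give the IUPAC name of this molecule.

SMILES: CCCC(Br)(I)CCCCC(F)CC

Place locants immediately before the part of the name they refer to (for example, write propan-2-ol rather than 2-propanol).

The longest continuous carbon chain has 11 atoms, so the parent hydride is undecane.
Number the chain so that the substituent locant set {3,8,8} is lower than {4,4,9} at the first point of difference.
With this numbering: a bromo group at C-8; a fluoro group at C-3; an iodo group at C-8.
The substituents are ordered alphabetically, ignoring any di-/tri- multipliers.
Putting it together: 8-bromo-3-fluoro-8-iodoundecane.

8-bromo-3-fluoro-8-iodoundecane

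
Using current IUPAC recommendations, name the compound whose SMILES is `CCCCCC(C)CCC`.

4-methylnonane

The parent chain contains 9 carbons (nonane).
Number the chain so that the substituent locant set {4} is lower than {6} at the first point of difference.
That gives a methyl group at C-4.
The name is 4-methylnonane.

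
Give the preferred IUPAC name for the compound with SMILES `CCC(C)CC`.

The longest carbon chain is 5 atoms: the parent is pentane.
Numbering from either end gives identical locants here.
That gives a methyl group at C-3.
Assembling the pieces gives 3-methylpentane.

3-methylpentane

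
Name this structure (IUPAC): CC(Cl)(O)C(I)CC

The longest chain bearing the –OH group is 5 carbons long (pentane).
The principal characteristic group is an alcohol (–OH), named with the suffix -ol.
Choose the numbering such that numbering from this end puts the hydroxyl group at C-2 rather than C-4.
This places the hydroxyl at C-2; a chloro group at C-2; an iodo group at C-3.
Substituent prefixes are cited in alphabetical order (multiplying prefixes like di-/tri- are ignored for ordering).
Assembling the pieces gives 2-chloro-3-iodopentan-2-ol.

2-chloro-3-iodopentan-2-ol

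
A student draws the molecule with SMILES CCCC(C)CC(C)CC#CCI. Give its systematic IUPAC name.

The longest chain bearing the multiple bond is 10 carbons long (decane).
The chain contains a C≡C triple bond, so the unsaturation ending is -yne.
Number the chain so that numbering from this end puts the triple bond at C-2 rather than C-8.
With this numbering: the triple bond between C-2 and C-3; an iodo group at C-1; methyl groups at C-5 and C-7.
Substituent prefixes are cited in alphabetical order (multiplying prefixes like di-/tri- are ignored for ordering).
Putting it together: 1-iodo-5,7-dimethyldec-2-yne.

1-iodo-5,7-dimethyldec-2-yne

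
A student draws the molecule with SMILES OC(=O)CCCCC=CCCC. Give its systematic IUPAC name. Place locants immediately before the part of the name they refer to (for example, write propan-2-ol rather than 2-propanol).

dec-6-enoic acid

The longest chain bearing the –COOH group and the multiple bond is 10 carbons long (decane).
A carboxylic acid (terminal –COOH) is the principal characteristic group, giving the suffix -oic acid.
A C=C double bond in the chain gives the infix -ene-.
The numbering direction is chosen so that the carboxylic acid carbon is C-1 by definition.
With this numbering: the double bond between C-6 and C-7.
Putting it together: dec-6-enoic acid.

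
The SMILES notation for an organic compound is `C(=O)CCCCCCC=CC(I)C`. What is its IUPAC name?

10-iodoundec-8-enal

The longest carbon chain that includes the –CHO group and the multiple bond has 11 carbons, so the parent hydride is undecane.
The principal characteristic group is an aldehyde (terminal –CHO), named with the suffix -al.
The chain contains a C=C double bond, so the unsaturation ending is -ene.
Choose the numbering such that the aldehyde carbon is C-1 by definition.
That gives the double bond between C-8 and C-9; an iodo group at C-10.
Putting it together: 10-iodoundec-8-enal.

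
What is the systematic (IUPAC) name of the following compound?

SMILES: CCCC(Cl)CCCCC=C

7-chlorodec-1-ene

Counting along the main chain through the multiple bond gives 10 carbons: the parent is decane.
The chain contains a C=C double bond, so the unsaturation ending is -ene.
Number the chain so that numbering from this end puts the double bond at C-1 rather than C-9.
With this numbering: the double bond between C-1 and C-2; a chloro group at C-7.
Assembling the pieces gives 7-chlorodec-1-ene.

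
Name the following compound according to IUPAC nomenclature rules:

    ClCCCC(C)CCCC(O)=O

Counting along the main chain through the –COOH group gives 8 carbons: the parent is octane.
The principal characteristic group is a carboxylic acid (terminal –COOH), named with the suffix -oic acid.
Number the chain so that the carboxylic acid carbon is C-1 by definition.
This places a chloro group at C-8; a methyl group at C-5.
Prefixes are listed alphabetically: chloro, methyl.
Putting it together: 8-chloro-5-methyloctanoic acid.

8-chloro-5-methyloctanoic acid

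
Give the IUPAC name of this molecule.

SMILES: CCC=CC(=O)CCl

The longest carbon chain that includes the carbonyl and the multiple bond has 6 carbons, so the parent hydride is hexane.
A ketone (C=O on an internal carbon) is the principal characteristic group, giving the suffix -one.
A C=C double bond in the chain gives the infix -ene-.
Choose the numbering such that numbering from this end puts the carbonyl group at C-2 rather than C-5.
This places the carbonyl at C-2; the double bond between C-3 and C-4; a chloro group at C-1.
Putting it together: 1-chlorohex-3-en-2-one.

1-chlorohex-3-en-2-one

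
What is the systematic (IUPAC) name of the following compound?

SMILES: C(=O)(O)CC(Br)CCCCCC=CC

3-bromoundec-9-enoic acid

The longest chain bearing the –COOH group and the multiple bond is 11 carbons long (undecane).
The highest-priority functional group is a carboxylic acid (terminal –COOH), so the name ends in -oic acid.
The chain contains a C=C double bond, so the unsaturation ending is -ene.
The numbering direction is chosen so that the carboxylic acid carbon is C-1 by definition.
This places the double bond between C-9 and C-10; a bromo group at C-3.
Assembling the pieces gives 3-bromoundec-9-enoic acid.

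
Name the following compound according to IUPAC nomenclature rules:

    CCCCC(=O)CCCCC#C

The longest chain bearing the carbonyl and the multiple bond is 11 carbons long (undecane).
The highest-priority functional group is a ketone (C=O on an internal carbon), so the name ends in -one.
The chain contains a C≡C triple bond, so the unsaturation ending is -yne.
Number the chain so that numbering from this end puts the carbonyl group at C-5 rather than C-7.
This places the carbonyl at C-5; the triple bond between C-10 and C-11.
Assembling the pieces gives undec-10-yn-5-one.

undec-10-yn-5-one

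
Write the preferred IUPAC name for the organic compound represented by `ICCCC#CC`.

The longest carbon chain that includes the multiple bond has 6 carbons, so the parent hydride is hexane.
There is one C≡C triple bond, indicated by the ending -yne.
Choose the numbering such that numbering from this end puts the triple bond at C-2 rather than C-4.
That gives the triple bond between C-2 and C-3; an iodo group at C-6.
Putting it together: 6-iodohex-2-yne.

6-iodohex-2-yne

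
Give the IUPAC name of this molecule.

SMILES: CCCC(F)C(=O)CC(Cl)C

2-chloro-5-fluorooctan-4-one

The longest chain bearing the carbonyl is 8 carbons long (octane).
A ketone (C=O on an internal carbon) is the principal characteristic group, giving the suffix -one.
Choose the numbering such that numbering from this end puts the carbonyl group at C-4 rather than C-5.
This places the carbonyl at C-4; a chloro group at C-2; a fluoro group at C-5.
Substituent prefixes are cited in alphabetical order (multiplying prefixes like di-/tri- are ignored for ordering).
The name is 2-chloro-5-fluorooctan-4-one.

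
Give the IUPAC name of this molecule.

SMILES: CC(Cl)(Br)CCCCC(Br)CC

The parent chain contains 9 carbons (nonane).
Choose the numbering such that the substituent locant set {2,2,7} is lower than {3,8,8} at the first point of difference.
That gives bromo groups at C-2 and C-7; a chloro group at C-2.
The substituents are ordered alphabetically, ignoring any di-/tri- multipliers.
The name is 2,7-dibromo-2-chlorononane.

2,7-dibromo-2-chlorononane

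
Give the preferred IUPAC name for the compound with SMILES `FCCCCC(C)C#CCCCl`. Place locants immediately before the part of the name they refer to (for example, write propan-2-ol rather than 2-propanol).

1-chloro-9-fluoro-5-methylnon-3-yne

The longest carbon chain that includes the multiple bond has 9 carbons, so the parent hydride is nonane.
A C≡C triple bond in the chain gives the infix -yne-.
Choose the numbering such that numbering from this end puts the triple bond at C-3 rather than C-6.
This places the triple bond between C-3 and C-4; a chloro group at C-1; a fluoro group at C-9; a methyl group at C-5.
Prefixes are listed alphabetically: chloro, fluoro, methyl.
Putting it together: 1-chloro-9-fluoro-5-methylnon-3-yne.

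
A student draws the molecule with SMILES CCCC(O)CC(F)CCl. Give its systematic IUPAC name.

Counting along the main chain through the –OH group gives 7 carbons: the parent is heptane.
The highest-priority functional group is an alcohol (–OH), so the name ends in -ol.
Number the chain so that the substituent locant set {1,2} is lower than {6,7} at the first point of difference.
This places the hydroxyl at C-4; a chloro group at C-1; a fluoro group at C-2.
Prefixes are listed alphabetically: chloro, fluoro.
Assembling the pieces gives 1-chloro-2-fluoroheptan-4-ol.

1-chloro-2-fluoroheptan-4-ol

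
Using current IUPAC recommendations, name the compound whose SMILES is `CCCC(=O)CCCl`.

1-chlorohexan-3-one

The longest chain bearing the carbonyl is 6 carbons long (hexane).
The highest-priority functional group is a ketone (C=O on an internal carbon), so the name ends in -one.
Number the chain so that numbering from this end puts the carbonyl group at C-3 rather than C-4.
This places the carbonyl at C-3; a chloro group at C-1.
Putting it together: 1-chlorohexan-3-one.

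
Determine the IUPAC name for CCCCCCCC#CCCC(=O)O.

The longest chain bearing the –COOH group and the multiple bond is 12 carbons long (dodecane).
The highest-priority functional group is a carboxylic acid (terminal –COOH), so the name ends in -oic acid.
The chain contains a C≡C triple bond, so the unsaturation ending is -yne.
Number the chain so that the carboxylic acid carbon is C-1 by definition.
This places the triple bond between C-4 and C-5.
Putting it together: dodec-4-ynoic acid.

dodec-4-ynoic acid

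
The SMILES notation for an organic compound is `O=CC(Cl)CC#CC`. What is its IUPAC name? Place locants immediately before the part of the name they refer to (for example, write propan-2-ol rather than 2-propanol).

Counting along the main chain through the –CHO group and the multiple bond gives 6 carbons: the parent is hexane.
The highest-priority functional group is an aldehyde (terminal –CHO), so the name ends in -al.
A C≡C triple bond in the chain gives the infix -yne-.
Choose the numbering such that the aldehyde carbon is C-1 by definition.
That gives the triple bond between C-4 and C-5; a chloro group at C-2.
The name is 2-chlorohex-4-ynal.

2-chlorohex-4-ynal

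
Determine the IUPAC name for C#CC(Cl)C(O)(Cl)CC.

3,4-dichlorohex-5-yn-3-ol

The longest chain bearing the –OH group and the multiple bond is 6 carbons long (hexane).
The principal characteristic group is an alcohol (–OH), named with the suffix -ol.
A C≡C triple bond in the chain gives the infix -yne-.
The numbering direction is chosen so that numbering from this end puts the hydroxyl group at C-3 rather than C-4.
This places the hydroxyl at C-3; the triple bond between C-5 and C-6; chloro groups at C-3 and C-4.
The name is 3,4-dichlorohex-5-yn-3-ol.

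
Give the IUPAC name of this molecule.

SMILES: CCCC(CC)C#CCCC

6-ethylnon-4-yne

Counting along the main chain through the multiple bond gives 9 carbons: the parent is nonane.
There is one C≡C triple bond, indicated by the ending -yne.
Number the chain so that numbering from this end puts the triple bond at C-4 rather than C-5.
This places the triple bond between C-4 and C-5; an ethyl group at C-6.
Putting it together: 6-ethylnon-4-yne.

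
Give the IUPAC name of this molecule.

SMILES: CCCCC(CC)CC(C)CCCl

1-chloro-5-ethyl-3-methylnonane

The longest continuous carbon chain has 9 atoms, so the parent hydride is nonane.
Choose the numbering such that the substituent locant set {1,3,5} is lower than {5,7,9} at the first point of difference.
This places a chloro group at C-1; an ethyl group at C-5; a methyl group at C-3.
Prefixes are listed alphabetically: chloro, ethyl, methyl.
Assembling the pieces gives 1-chloro-5-ethyl-3-methylnonane.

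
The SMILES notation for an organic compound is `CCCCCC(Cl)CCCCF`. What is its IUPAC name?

The parent chain contains 10 carbons (decane).
Choose the numbering such that the substituent locant set {1,5} is lower than {6,10} at the first point of difference.
This places a chloro group at C-5; a fluoro group at C-1.
The substituents are ordered alphabetically, ignoring any di-/tri- multipliers.
The name is 5-chloro-1-fluorodecane.

5-chloro-1-fluorodecane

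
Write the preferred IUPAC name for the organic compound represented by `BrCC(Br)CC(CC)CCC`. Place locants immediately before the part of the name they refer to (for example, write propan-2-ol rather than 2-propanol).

1,2-dibromo-4-ethylheptane

The longest continuous carbon chain has 7 atoms, so the parent hydride is heptane.
The numbering direction is chosen so that the substituent locant set {1,2,4} is lower than {4,6,7} at the first point of difference.
With this numbering: bromo groups at C-1 and C-2; an ethyl group at C-4.
The substituents are ordered alphabetically, ignoring any di-/tri- multipliers.
The name is 1,2-dibromo-4-ethylheptane.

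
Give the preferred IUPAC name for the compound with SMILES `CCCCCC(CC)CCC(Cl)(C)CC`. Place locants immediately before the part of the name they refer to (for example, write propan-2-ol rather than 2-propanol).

The parent chain contains 11 carbons (undecane).
Number the chain so that the substituent locant set {3,3,6} is lower than {6,9,9} at the first point of difference.
With this numbering: a chloro group at C-3; an ethyl group at C-6; a methyl group at C-3.
The substituents are ordered alphabetically, ignoring any di-/tri- multipliers.
The name is 3-chloro-6-ethyl-3-methylundecane.

3-chloro-6-ethyl-3-methylundecane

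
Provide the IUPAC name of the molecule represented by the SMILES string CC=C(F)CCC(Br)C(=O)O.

The longest chain bearing the –COOH group and the multiple bond is 7 carbons long (heptane).
The highest-priority functional group is a carboxylic acid (terminal –COOH), so the name ends in -oic acid.
A C=C double bond in the chain gives the infix -ene-.
Choose the numbering such that the carboxylic acid carbon is C-1 by definition.
That gives the double bond between C-5 and C-6; a bromo group at C-2; a fluoro group at C-5.
Prefixes are listed alphabetically: bromo, fluoro.
Putting it together: 2-bromo-5-fluorohept-5-enoic acid.

2-bromo-5-fluorohept-5-enoic acid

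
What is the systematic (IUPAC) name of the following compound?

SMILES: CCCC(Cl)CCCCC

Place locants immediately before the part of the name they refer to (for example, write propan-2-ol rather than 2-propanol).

4-chlorononane

The longest carbon chain is 9 atoms: the parent is nonane.
Number the chain so that the substituent locant set {4} is lower than {6} at the first point of difference.
That gives a chloro group at C-4.
The name is 4-chlorononane.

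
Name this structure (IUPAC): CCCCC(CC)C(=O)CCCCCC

The longest chain bearing the carbonyl is 12 carbons long (dodecane).
The highest-priority functional group is a ketone (C=O on an internal carbon), so the name ends in -one.
The numbering direction is chosen so that numbering from this end puts the carbonyl group at C-6 rather than C-7.
That gives the carbonyl at C-6; an ethyl group at C-5.
Putting it together: 5-ethyldodecan-6-one.

5-ethyldodecan-6-one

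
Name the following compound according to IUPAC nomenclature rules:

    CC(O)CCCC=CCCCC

undec-6-en-2-ol

The longest chain bearing the –OH group and the multiple bond is 11 carbons long (undecane).
An alcohol (–OH) is the principal characteristic group, giving the suffix -ol.
There is one C=C double bond, indicated by the ending -ene.
Choose the numbering such that numbering from this end puts the hydroxyl group at C-2 rather than C-10.
That gives the hydroxyl at C-2; the double bond between C-6 and C-7.
Putting it together: undec-6-en-2-ol.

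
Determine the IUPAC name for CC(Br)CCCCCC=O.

The longest carbon chain that includes the –CHO group has 8 carbons, so the parent hydride is octane.
An aldehyde (terminal –CHO) is the principal characteristic group, giving the suffix -al.
The numbering direction is chosen so that the aldehyde carbon is C-1 by definition.
That gives a bromo group at C-7.
The name is 7-bromooctanal.

7-bromooctanal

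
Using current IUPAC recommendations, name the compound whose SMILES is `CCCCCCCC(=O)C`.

The longest carbon chain that includes the carbonyl has 9 carbons, so the parent hydride is nonane.
The principal characteristic group is a ketone (C=O on an internal carbon), named with the suffix -one.
Number the chain so that numbering from this end puts the carbonyl group at C-2 rather than C-8.
With this numbering: the carbonyl at C-2.
The name is nonan-2-one.

nonan-2-one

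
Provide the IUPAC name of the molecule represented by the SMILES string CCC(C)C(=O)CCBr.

The longest carbon chain that includes the carbonyl has 6 carbons, so the parent hydride is hexane.
A ketone (C=O on an internal carbon) is the principal characteristic group, giving the suffix -one.
Number the chain so that numbering from this end puts the carbonyl group at C-3 rather than C-4.
This places the carbonyl at C-3; a bromo group at C-1; a methyl group at C-4.
The substituents are ordered alphabetically, ignoring any di-/tri- multipliers.
The name is 1-bromo-4-methylhexan-3-one.

1-bromo-4-methylhexan-3-one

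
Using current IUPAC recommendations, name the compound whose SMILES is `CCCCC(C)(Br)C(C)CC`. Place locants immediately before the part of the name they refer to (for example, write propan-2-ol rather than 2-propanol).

The longest continuous carbon chain has 8 atoms, so the parent hydride is octane.
Number the chain so that the substituent locant set {3,4,4} is lower than {5,5,6} at the first point of difference.
This places a bromo group at C-4; methyl groups at C-3 and C-4.
Prefixes are listed alphabetically: bromo, methyl.
Putting it together: 4-bromo-3,4-dimethyloctane.

4-bromo-3,4-dimethyloctane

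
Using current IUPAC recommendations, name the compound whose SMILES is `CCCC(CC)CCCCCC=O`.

7-ethyldecanal

The longest chain bearing the –CHO group is 10 carbons long (decane).
An aldehyde (terminal –CHO) is the principal characteristic group, giving the suffix -al.
Number the chain so that the aldehyde carbon is C-1 by definition.
That gives an ethyl group at C-7.
The name is 7-ethyldecanal.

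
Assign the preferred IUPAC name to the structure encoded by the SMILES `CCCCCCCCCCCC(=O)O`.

The longest carbon chain that includes the –COOH group has 12 carbons, so the parent hydride is dodecane.
The principal characteristic group is a carboxylic acid (terminal –COOH), named with the suffix -oic acid.
Number the chain so that the carboxylic acid carbon is C-1 by definition.
Assembling the pieces gives dodecanoic acid.

dodecanoic acid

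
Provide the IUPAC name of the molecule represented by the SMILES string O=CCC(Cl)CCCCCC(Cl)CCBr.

11-bromo-3,9-dichloroundecanal

The longest carbon chain that includes the –CHO group has 11 carbons, so the parent hydride is undecane.
The highest-priority functional group is an aldehyde (terminal –CHO), so the name ends in -al.
Number the chain so that the aldehyde carbon is C-1 by definition.
This places a bromo group at C-11; chloro groups at C-3 and C-9.
The substituents are ordered alphabetically, ignoring any di-/tri- multipliers.
Putting it together: 11-bromo-3,9-dichloroundecanal.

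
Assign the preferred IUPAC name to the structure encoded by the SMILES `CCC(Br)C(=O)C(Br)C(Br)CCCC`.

Counting along the main chain through the carbonyl gives 10 carbons: the parent is decane.
The principal characteristic group is a ketone (C=O on an internal carbon), named with the suffix -one.
Choose the numbering such that numbering from this end puts the carbonyl group at C-4 rather than C-7.
With this numbering: the carbonyl at C-4; bromo groups at C-3 and C-5 and C-6.
Assembling the pieces gives 3,5,6-tribromodecan-4-one.

3,5,6-tribromodecan-4-one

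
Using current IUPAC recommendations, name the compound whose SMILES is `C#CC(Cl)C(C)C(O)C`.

4-chloro-3-methylhex-5-yn-2-ol

The longest chain bearing the –OH group and the multiple bond is 6 carbons long (hexane).
The principal characteristic group is an alcohol (–OH), named with the suffix -ol.
A C≡C triple bond in the chain gives the infix -yne-.
Number the chain so that numbering from this end puts the hydroxyl group at C-2 rather than C-5.
That gives the hydroxyl at C-2; the triple bond between C-5 and C-6; a chloro group at C-4; a methyl group at C-3.
Substituent prefixes are cited in alphabetical order (multiplying prefixes like di-/tri- are ignored for ordering).
The name is 4-chloro-3-methylhex-5-yn-2-ol.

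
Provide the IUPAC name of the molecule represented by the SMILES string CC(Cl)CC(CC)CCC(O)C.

7-chloro-5-ethyloctan-2-ol

The longest carbon chain that includes the –OH group has 8 carbons, so the parent hydride is octane.
The highest-priority functional group is an alcohol (–OH), so the name ends in -ol.
Choose the numbering such that numbering from this end puts the hydroxyl group at C-2 rather than C-7.
With this numbering: the hydroxyl at C-2; a chloro group at C-7; an ethyl group at C-5.
The substituents are ordered alphabetically, ignoring any di-/tri- multipliers.
Assembling the pieces gives 7-chloro-5-ethyloctan-2-ol.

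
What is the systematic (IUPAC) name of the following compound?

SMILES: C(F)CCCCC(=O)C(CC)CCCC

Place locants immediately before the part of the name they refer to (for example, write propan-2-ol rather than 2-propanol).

7-ethyl-1-fluoroundecan-6-one

The longest chain bearing the carbonyl is 11 carbons long (undecane).
A ketone (C=O on an internal carbon) is the principal characteristic group, giving the suffix -one.
Number the chain so that the substituent locant set {1,7} is lower than {5,11} at the first point of difference.
That gives the carbonyl at C-6; an ethyl group at C-7; a fluoro group at C-1.
Substituent prefixes are cited in alphabetical order (multiplying prefixes like di-/tri- are ignored for ordering).
The name is 7-ethyl-1-fluoroundecan-6-one.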